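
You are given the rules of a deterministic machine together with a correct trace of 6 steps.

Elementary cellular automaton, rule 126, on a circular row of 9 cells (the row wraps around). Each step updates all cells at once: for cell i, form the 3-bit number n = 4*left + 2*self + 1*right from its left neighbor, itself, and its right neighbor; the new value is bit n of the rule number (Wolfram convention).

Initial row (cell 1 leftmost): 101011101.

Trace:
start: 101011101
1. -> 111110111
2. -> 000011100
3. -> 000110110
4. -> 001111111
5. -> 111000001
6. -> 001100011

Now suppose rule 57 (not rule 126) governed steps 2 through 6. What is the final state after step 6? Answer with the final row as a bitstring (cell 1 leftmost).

(re-executing steps 2..6 under rule 57; state before step 2: 111110111)
2. -> 000001100
3. -> 111101011
4. -> 000010110
5. -> 111001101
6. -> 000101011

000101011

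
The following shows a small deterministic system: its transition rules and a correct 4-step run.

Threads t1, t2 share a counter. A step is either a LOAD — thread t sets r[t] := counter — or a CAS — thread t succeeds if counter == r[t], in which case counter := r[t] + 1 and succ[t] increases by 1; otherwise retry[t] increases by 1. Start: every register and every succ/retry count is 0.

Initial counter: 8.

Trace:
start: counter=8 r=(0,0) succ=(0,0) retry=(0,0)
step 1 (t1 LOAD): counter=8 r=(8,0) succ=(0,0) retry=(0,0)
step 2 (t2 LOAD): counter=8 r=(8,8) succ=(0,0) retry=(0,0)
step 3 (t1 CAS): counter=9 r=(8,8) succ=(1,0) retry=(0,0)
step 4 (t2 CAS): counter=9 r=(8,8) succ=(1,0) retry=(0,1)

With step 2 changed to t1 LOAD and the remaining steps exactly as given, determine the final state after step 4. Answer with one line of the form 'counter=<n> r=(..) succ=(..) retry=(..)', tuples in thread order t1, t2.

(re-executing from step 2 with the substitution; state before step 2: counter=8 r=(8,0) succ=(0,0) retry=(0,0))
step 2 (t1 LOAD): counter=8 r=(8,0) succ=(0,0) retry=(0,0)
step 3 (t1 CAS): counter=9 r=(8,0) succ=(1,0) retry=(0,0)
step 4 (t2 CAS): counter=9 r=(8,0) succ=(1,0) retry=(0,1)

counter=9 r=(8,0) succ=(1,0) retry=(0,1)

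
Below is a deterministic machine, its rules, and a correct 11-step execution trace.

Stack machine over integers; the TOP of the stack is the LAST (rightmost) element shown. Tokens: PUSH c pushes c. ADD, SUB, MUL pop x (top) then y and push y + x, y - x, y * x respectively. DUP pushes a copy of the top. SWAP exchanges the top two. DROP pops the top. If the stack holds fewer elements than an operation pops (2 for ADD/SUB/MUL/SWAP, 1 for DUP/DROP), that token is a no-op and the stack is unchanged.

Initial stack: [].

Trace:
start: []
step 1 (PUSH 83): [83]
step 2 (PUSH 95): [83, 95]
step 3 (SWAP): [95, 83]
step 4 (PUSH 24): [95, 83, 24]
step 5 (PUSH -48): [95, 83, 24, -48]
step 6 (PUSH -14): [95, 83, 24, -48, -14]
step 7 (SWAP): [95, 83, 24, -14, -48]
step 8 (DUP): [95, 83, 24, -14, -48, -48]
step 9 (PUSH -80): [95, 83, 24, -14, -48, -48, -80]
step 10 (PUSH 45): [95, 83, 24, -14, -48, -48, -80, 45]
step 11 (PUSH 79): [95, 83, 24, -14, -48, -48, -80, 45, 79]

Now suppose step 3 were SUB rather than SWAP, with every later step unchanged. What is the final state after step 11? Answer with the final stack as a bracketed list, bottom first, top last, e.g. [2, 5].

[-12, 24, -14, -48, -48, -80, 45, 79]

(re-executing from step 3 with the substitution; state before step 3: [83, 95])
step 3 (SUB): [-12]
step 4 (PUSH 24): [-12, 24]
step 5 (PUSH -48): [-12, 24, -48]
step 6 (PUSH -14): [-12, 24, -48, -14]
step 7 (SWAP): [-12, 24, -14, -48]
step 8 (DUP): [-12, 24, -14, -48, -48]
step 9 (PUSH -80): [-12, 24, -14, -48, -48, -80]
step 10 (PUSH 45): [-12, 24, -14, -48, -48, -80, 45]
step 11 (PUSH 79): [-12, 24, -14, -48, -48, -80, 45, 79]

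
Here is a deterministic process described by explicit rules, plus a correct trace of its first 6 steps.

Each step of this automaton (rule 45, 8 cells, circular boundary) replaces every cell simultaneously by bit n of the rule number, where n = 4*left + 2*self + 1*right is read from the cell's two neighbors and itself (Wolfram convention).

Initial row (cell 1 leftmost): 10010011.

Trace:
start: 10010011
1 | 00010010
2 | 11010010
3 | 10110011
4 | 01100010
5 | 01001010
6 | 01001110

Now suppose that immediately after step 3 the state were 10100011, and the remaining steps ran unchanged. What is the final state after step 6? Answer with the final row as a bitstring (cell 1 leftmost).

state after step 3 := 10100011
4 | 01101010
5 | 01011110
6 | 01110000

01110000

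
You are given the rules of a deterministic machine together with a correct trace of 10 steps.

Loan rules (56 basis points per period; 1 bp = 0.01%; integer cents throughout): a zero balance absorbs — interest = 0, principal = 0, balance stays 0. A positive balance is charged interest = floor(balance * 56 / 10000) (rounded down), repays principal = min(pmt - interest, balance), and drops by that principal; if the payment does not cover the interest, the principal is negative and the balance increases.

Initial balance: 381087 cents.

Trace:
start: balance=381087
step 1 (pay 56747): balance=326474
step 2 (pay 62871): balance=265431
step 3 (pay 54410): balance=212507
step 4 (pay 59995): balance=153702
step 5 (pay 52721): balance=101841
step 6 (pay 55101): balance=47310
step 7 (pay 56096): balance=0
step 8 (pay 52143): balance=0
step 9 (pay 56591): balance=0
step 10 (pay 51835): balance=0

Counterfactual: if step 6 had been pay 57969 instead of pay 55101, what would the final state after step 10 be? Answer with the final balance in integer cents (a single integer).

(re-executing from step 6 with the substitution; state before step 6: balance=101841)
step 6 (pay 57969): balance=44442
step 7 (pay 56096): balance=0
step 8 (pay 52143): balance=0
step 9 (pay 56591): balance=0
step 10 (pay 51835): balance=0

0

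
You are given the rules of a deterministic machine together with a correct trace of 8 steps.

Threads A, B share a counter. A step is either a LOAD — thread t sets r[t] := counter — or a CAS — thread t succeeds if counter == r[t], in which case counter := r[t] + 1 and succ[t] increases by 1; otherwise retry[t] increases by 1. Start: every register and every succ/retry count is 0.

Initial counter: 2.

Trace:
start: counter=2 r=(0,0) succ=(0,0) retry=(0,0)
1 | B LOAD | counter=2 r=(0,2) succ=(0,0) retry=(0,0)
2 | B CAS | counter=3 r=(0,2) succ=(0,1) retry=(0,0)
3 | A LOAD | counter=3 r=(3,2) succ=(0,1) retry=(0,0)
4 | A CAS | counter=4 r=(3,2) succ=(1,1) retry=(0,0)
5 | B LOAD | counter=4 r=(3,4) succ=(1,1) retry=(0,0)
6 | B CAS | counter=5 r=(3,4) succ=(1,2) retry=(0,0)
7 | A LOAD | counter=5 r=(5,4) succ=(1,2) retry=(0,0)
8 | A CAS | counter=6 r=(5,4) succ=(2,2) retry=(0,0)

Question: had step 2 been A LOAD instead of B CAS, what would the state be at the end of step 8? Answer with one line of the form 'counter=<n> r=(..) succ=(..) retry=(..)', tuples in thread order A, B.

(re-executing from step 2 with the substitution; state before step 2: counter=2 r=(0,2) succ=(0,0) retry=(0,0))
2 | A LOAD | counter=2 r=(2,2) succ=(0,0) retry=(0,0)
3 | A LOAD | counter=2 r=(2,2) succ=(0,0) retry=(0,0)
4 | A CAS | counter=3 r=(2,2) succ=(1,0) retry=(0,0)
5 | B LOAD | counter=3 r=(2,3) succ=(1,0) retry=(0,0)
6 | B CAS | counter=4 r=(2,3) succ=(1,1) retry=(0,0)
7 | A LOAD | counter=4 r=(4,3) succ=(1,1) retry=(0,0)
8 | A CAS | counter=5 r=(4,3) succ=(2,1) retry=(0,0)

counter=5 r=(4,3) succ=(2,1) retry=(0,0)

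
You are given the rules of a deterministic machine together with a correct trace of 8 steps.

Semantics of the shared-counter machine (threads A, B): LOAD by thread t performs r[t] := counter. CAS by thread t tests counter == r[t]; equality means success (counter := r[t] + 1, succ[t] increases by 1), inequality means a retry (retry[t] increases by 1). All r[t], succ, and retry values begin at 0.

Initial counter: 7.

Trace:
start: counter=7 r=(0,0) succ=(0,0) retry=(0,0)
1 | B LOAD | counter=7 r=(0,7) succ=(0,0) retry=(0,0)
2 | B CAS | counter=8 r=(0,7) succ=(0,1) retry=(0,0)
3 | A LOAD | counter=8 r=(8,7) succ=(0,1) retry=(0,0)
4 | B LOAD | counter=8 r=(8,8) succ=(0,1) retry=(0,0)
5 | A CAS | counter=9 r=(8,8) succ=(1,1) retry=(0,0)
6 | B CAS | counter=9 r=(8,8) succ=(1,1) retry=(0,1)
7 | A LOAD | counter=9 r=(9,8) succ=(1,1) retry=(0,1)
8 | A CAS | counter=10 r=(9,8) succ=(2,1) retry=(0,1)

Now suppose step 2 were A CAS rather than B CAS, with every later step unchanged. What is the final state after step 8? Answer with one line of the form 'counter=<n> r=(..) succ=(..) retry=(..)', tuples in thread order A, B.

(re-executing from step 2 with the substitution; state before step 2: counter=7 r=(0,7) succ=(0,0) retry=(0,0))
2 | A CAS | counter=7 r=(0,7) succ=(0,0) retry=(1,0)
3 | A LOAD | counter=7 r=(7,7) succ=(0,0) retry=(1,0)
4 | B LOAD | counter=7 r=(7,7) succ=(0,0) retry=(1,0)
5 | A CAS | counter=8 r=(7,7) succ=(1,0) retry=(1,0)
6 | B CAS | counter=8 r=(7,7) succ=(1,0) retry=(1,1)
7 | A LOAD | counter=8 r=(8,7) succ=(1,0) retry=(1,1)
8 | A CAS | counter=9 r=(8,7) succ=(2,0) retry=(1,1)

counter=9 r=(8,7) succ=(2,0) retry=(1,1)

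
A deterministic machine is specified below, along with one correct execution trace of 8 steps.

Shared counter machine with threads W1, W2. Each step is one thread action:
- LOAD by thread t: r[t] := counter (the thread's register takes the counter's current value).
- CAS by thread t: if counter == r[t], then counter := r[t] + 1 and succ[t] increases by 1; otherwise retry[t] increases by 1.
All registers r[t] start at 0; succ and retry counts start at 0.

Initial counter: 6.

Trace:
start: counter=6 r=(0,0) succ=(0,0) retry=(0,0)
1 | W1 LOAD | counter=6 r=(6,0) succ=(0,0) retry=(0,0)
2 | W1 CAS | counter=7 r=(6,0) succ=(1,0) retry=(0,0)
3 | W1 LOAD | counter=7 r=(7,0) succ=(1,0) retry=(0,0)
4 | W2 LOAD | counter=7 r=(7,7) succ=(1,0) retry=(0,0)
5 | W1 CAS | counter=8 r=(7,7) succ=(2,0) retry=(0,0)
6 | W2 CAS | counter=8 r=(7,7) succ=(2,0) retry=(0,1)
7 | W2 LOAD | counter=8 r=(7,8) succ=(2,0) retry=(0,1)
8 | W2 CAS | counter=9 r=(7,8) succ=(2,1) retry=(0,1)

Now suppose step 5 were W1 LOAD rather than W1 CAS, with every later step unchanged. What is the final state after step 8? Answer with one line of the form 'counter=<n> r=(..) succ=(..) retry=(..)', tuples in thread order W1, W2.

counter=9 r=(7,8) succ=(1,2) retry=(0,0)

(re-executing from step 5 with the substitution; state before step 5: counter=7 r=(7,7) succ=(1,0) retry=(0,0))
5 | W1 LOAD | counter=7 r=(7,7) succ=(1,0) retry=(0,0)
6 | W2 CAS | counter=8 r=(7,7) succ=(1,1) retry=(0,0)
7 | W2 LOAD | counter=8 r=(7,8) succ=(1,1) retry=(0,0)
8 | W2 CAS | counter=9 r=(7,8) succ=(1,2) retry=(0,0)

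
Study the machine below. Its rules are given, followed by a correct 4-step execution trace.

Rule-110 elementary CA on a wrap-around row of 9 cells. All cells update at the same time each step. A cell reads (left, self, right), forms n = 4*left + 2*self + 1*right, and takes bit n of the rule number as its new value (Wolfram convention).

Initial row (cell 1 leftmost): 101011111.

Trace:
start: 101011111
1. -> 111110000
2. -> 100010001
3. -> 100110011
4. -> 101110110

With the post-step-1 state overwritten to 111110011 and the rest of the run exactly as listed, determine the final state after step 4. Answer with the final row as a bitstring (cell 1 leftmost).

001100010

state after step 1 := 111110011
2. -> 000010110
3. -> 000111110
4. -> 001100010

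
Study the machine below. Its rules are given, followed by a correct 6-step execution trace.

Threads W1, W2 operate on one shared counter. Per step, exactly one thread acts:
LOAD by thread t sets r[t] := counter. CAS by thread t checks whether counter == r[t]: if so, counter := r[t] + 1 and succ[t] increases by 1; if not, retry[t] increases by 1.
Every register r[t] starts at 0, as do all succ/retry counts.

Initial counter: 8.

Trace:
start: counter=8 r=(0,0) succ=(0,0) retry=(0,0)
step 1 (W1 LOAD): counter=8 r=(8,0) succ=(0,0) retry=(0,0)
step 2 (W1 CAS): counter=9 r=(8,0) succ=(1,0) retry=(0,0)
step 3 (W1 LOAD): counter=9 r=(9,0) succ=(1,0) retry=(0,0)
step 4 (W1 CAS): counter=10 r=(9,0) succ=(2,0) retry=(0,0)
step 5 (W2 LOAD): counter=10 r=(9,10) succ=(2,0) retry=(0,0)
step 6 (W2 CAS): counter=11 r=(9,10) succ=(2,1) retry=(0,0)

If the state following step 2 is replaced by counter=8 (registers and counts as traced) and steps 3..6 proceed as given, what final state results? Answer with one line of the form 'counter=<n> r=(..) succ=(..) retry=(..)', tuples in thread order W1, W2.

state after step 2 := counter=8 r=(8,0) succ=(1,0) retry=(0,0)
step 3 (W1 LOAD): counter=8 r=(8,0) succ=(1,0) retry=(0,0)
step 4 (W1 CAS): counter=9 r=(8,0) succ=(2,0) retry=(0,0)
step 5 (W2 LOAD): counter=9 r=(8,9) succ=(2,0) retry=(0,0)
step 6 (W2 CAS): counter=10 r=(8,9) succ=(2,1) retry=(0,0)

counter=10 r=(8,9) succ=(2,1) retry=(0,0)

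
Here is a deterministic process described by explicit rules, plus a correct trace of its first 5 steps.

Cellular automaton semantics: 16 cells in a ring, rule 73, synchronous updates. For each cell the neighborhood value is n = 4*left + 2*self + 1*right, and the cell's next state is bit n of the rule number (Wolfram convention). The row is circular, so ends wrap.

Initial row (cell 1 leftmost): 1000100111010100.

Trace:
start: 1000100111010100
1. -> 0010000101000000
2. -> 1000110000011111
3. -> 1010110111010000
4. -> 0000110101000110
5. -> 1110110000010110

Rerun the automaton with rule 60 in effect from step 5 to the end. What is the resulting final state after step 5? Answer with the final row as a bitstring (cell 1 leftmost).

0000101111100101

(re-executing step 5 under rule 60; state before step 5: 0000110101000110)
5. -> 0000101111100101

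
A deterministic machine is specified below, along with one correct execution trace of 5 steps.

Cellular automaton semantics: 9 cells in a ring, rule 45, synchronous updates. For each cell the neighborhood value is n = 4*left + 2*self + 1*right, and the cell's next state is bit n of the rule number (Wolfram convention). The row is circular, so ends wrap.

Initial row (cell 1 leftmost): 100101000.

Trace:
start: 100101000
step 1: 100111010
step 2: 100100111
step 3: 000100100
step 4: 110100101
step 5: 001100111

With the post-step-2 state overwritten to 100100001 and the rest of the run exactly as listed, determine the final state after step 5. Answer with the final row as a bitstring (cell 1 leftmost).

111100110

state after step 2 := 100100001
step 3: 000101101
step 4: 010111011
step 5: 111100110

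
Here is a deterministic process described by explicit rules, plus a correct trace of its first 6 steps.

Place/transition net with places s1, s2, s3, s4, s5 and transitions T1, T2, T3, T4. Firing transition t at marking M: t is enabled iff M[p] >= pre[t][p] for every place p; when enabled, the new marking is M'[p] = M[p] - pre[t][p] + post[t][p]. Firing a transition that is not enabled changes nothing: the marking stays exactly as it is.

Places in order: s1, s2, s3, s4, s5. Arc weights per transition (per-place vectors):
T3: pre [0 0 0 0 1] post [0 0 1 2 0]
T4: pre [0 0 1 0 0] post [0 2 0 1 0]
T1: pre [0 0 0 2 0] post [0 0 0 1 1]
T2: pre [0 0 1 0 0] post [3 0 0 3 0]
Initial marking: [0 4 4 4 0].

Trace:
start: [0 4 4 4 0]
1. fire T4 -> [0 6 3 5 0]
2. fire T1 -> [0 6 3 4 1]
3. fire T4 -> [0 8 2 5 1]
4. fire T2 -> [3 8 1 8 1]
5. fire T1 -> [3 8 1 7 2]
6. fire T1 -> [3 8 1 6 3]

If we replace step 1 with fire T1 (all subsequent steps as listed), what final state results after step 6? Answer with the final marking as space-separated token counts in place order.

3 6 2 4 4

(re-executing from step 1 with the substitution; state before step 1: [0 4 4 4 0])
1. fire T1 -> [0 4 4 3 1]
2. fire T1 -> [0 4 4 2 2]
3. fire T4 -> [0 6 3 3 2]
4. fire T2 -> [3 6 2 6 2]
5. fire T1 -> [3 6 2 5 3]
6. fire T1 -> [3 6 2 4 4]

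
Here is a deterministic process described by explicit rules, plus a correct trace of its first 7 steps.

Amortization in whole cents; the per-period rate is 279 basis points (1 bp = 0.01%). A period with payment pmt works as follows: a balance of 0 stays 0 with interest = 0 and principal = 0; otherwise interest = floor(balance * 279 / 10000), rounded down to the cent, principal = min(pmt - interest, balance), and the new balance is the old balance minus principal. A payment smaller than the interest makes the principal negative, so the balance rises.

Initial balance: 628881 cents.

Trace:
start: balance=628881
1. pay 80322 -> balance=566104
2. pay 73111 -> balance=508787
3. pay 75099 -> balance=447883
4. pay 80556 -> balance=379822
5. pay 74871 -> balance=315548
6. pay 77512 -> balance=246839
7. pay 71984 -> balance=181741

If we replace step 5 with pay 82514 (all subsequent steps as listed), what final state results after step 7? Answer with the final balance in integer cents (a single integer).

173666

(re-executing from step 5 with the substitution; state before step 5: balance=379822)
5. pay 82514 -> balance=307905
6. pay 77512 -> balance=238983
7. pay 71984 -> balance=173666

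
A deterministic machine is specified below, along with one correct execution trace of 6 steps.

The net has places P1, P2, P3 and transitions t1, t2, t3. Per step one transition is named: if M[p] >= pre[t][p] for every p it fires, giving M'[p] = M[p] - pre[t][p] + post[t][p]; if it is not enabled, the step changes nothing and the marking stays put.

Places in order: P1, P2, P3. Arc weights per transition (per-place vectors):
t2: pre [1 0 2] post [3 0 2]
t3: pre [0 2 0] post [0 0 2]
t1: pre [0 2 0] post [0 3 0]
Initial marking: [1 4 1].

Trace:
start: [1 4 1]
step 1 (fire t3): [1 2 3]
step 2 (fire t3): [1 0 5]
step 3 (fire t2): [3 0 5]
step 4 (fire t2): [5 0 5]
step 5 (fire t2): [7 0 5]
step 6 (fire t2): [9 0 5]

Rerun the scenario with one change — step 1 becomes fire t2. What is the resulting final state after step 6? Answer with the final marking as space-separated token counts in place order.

(re-executing from step 1 with the substitution; state before step 1: [1 4 1])
step 1 (fire t2): [1 4 1]
step 2 (fire t3): [1 2 3]
step 3 (fire t2): [3 2 3]
step 4 (fire t2): [5 2 3]
step 5 (fire t2): [7 2 3]
step 6 (fire t2): [9 2 3]

9 2 3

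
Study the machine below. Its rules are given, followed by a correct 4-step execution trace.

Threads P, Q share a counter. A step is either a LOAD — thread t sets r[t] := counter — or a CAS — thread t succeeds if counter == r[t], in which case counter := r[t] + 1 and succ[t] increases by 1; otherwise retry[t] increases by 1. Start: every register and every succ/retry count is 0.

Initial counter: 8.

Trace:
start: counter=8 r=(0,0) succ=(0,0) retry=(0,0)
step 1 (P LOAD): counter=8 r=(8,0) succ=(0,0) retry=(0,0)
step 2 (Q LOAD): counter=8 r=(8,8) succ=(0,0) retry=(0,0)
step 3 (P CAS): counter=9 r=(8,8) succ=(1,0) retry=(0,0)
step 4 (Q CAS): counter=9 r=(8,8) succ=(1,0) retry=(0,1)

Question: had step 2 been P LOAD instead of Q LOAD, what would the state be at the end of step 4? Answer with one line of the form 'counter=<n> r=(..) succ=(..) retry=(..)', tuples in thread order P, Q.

counter=9 r=(8,0) succ=(1,0) retry=(0,1)

(re-executing from step 2 with the substitution; state before step 2: counter=8 r=(8,0) succ=(0,0) retry=(0,0))
step 2 (P LOAD): counter=8 r=(8,0) succ=(0,0) retry=(0,0)
step 3 (P CAS): counter=9 r=(8,0) succ=(1,0) retry=(0,0)
step 4 (Q CAS): counter=9 r=(8,0) succ=(1,0) retry=(0,1)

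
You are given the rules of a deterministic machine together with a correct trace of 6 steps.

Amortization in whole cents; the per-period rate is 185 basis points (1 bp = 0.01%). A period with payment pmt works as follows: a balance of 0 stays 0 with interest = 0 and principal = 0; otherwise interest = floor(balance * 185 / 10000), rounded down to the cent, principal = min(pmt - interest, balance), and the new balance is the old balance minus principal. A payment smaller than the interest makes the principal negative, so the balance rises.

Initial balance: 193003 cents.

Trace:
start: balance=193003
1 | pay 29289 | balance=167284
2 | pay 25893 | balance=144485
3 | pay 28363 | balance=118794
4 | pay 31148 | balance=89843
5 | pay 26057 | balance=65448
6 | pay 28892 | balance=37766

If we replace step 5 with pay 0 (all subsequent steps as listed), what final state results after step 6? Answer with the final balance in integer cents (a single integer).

(re-executing from step 5 with the substitution; state before step 5: balance=89843)
5 | pay 0 | balance=91505
6 | pay 28892 | balance=64305

64305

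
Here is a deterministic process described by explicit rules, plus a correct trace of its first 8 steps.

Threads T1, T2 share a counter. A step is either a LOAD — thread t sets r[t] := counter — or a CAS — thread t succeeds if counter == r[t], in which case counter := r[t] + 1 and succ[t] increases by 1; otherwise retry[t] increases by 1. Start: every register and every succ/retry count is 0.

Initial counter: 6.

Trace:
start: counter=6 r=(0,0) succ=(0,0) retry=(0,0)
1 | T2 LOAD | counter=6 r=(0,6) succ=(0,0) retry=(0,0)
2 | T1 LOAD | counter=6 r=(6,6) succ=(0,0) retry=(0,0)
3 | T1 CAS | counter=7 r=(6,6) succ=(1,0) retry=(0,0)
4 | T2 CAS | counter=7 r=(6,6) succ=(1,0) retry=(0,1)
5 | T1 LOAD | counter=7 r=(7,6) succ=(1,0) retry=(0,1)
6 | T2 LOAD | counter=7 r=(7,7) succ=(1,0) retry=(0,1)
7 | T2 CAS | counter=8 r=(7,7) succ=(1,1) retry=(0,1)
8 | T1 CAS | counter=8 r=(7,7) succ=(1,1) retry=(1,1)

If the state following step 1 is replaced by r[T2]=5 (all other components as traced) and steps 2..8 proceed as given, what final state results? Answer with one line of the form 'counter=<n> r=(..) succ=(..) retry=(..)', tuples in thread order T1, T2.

counter=8 r=(7,7) succ=(1,1) retry=(1,1)

state after step 1 := counter=6 r=(0,5) succ=(0,0) retry=(0,0)
2 | T1 LOAD | counter=6 r=(6,5) succ=(0,0) retry=(0,0)
3 | T1 CAS | counter=7 r=(6,5) succ=(1,0) retry=(0,0)
4 | T2 CAS | counter=7 r=(6,5) succ=(1,0) retry=(0,1)
5 | T1 LOAD | counter=7 r=(7,5) succ=(1,0) retry=(0,1)
6 | T2 LOAD | counter=7 r=(7,7) succ=(1,0) retry=(0,1)
7 | T2 CAS | counter=8 r=(7,7) succ=(1,1) retry=(0,1)
8 | T1 CAS | counter=8 r=(7,7) succ=(1,1) retry=(1,1)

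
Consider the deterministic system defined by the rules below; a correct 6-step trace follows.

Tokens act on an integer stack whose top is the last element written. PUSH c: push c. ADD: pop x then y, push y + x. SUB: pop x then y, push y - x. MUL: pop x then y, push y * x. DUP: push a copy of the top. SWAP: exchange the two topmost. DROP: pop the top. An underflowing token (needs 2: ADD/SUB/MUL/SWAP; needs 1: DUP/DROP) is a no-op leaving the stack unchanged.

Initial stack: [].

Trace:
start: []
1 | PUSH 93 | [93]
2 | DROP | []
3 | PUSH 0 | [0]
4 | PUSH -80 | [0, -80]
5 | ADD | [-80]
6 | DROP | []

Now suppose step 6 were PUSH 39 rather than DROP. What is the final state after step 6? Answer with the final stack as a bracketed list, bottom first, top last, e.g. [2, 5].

[-80, 39]

(re-executing from step 6 with the substitution; state before step 6: [-80])
6 | PUSH 39 | [-80, 39]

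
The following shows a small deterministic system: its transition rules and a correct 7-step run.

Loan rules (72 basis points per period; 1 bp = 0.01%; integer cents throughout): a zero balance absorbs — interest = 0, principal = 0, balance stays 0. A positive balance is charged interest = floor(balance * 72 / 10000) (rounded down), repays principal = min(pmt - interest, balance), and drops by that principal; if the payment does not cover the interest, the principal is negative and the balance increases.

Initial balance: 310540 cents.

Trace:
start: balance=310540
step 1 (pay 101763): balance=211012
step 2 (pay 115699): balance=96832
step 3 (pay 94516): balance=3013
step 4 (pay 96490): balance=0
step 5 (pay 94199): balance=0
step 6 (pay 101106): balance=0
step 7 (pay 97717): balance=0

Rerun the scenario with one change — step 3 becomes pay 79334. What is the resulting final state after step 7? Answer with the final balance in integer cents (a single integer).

(re-executing from step 3 with the substitution; state before step 3: balance=96832)
step 3 (pay 79334): balance=18195
step 4 (pay 96490): balance=0
step 5 (pay 94199): balance=0
step 6 (pay 101106): balance=0
step 7 (pay 97717): balance=0

0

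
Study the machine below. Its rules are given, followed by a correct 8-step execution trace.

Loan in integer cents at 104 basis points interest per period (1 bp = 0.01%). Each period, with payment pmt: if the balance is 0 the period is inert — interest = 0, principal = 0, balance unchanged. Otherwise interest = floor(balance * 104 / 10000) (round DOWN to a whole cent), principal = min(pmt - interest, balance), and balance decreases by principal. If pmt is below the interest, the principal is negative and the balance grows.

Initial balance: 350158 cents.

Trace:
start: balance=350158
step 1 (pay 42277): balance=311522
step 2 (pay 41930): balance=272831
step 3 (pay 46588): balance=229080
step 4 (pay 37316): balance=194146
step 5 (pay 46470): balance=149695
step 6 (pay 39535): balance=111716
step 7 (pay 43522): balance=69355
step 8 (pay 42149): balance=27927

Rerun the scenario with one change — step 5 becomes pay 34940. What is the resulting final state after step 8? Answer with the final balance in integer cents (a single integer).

39821

(re-executing from step 5 with the substitution; state before step 5: balance=194146)
step 5 (pay 34940): balance=161225
step 6 (pay 39535): balance=123366
step 7 (pay 43522): balance=81127
step 8 (pay 42149): balance=39821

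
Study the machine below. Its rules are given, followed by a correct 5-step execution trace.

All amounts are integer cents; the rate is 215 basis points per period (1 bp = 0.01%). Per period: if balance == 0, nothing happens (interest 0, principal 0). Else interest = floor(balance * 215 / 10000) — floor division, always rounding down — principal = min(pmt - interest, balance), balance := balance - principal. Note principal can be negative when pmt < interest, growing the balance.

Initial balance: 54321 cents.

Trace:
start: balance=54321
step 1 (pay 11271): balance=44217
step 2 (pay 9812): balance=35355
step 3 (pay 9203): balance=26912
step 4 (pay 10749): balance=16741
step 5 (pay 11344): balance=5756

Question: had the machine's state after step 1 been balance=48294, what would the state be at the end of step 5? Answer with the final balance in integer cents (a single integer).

state after step 1 := balance=48294
step 2 (pay 9812): balance=39520
step 3 (pay 9203): balance=31166
step 4 (pay 10749): balance=21087
step 5 (pay 11344): balance=10196

10196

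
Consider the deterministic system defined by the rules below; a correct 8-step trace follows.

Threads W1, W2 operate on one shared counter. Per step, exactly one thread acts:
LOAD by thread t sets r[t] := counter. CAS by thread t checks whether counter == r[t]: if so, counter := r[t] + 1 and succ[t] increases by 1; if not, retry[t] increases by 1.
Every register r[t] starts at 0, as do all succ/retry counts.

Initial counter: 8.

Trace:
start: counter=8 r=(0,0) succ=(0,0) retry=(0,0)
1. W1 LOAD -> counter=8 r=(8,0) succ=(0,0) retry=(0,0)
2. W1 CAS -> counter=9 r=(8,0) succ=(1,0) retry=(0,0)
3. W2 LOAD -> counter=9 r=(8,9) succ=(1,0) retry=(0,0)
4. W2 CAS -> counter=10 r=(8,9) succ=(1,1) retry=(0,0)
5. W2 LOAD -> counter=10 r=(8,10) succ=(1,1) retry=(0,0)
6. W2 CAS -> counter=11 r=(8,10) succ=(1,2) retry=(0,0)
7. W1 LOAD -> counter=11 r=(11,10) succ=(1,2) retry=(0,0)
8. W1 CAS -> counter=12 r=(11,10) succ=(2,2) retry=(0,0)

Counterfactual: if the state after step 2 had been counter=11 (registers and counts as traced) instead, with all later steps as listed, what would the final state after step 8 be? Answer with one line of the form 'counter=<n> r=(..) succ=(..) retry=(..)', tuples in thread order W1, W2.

state after step 2 := counter=11 r=(8,0) succ=(1,0) retry=(0,0)
3. W2 LOAD -> counter=11 r=(8,11) succ=(1,0) retry=(0,0)
4. W2 CAS -> counter=12 r=(8,11) succ=(1,1) retry=(0,0)
5. W2 LOAD -> counter=12 r=(8,12) succ=(1,1) retry=(0,0)
6. W2 CAS -> counter=13 r=(8,12) succ=(1,2) retry=(0,0)
7. W1 LOAD -> counter=13 r=(13,12) succ=(1,2) retry=(0,0)
8. W1 CAS -> counter=14 r=(13,12) succ=(2,2) retry=(0,0)

counter=14 r=(13,12) succ=(2,2) retry=(0,0)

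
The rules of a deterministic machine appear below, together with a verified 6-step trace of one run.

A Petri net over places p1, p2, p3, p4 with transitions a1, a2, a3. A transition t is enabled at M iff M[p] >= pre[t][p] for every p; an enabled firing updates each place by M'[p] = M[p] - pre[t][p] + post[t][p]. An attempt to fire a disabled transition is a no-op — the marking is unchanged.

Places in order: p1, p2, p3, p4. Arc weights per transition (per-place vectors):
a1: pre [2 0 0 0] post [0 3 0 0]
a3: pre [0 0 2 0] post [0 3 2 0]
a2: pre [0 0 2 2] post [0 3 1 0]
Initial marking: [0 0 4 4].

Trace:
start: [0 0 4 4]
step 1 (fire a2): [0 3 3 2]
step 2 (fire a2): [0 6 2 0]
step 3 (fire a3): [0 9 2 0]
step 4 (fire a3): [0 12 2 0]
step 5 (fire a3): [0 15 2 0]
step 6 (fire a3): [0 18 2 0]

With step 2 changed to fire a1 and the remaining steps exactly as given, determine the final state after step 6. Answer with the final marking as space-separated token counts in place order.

(re-executing from step 2 with the substitution; state before step 2: [0 3 3 2])
step 2 (fire a1): [0 3 3 2]
step 3 (fire a3): [0 6 3 2]
step 4 (fire a3): [0 9 3 2]
step 5 (fire a3): [0 12 3 2]
step 6 (fire a3): [0 15 3 2]

0 15 3 2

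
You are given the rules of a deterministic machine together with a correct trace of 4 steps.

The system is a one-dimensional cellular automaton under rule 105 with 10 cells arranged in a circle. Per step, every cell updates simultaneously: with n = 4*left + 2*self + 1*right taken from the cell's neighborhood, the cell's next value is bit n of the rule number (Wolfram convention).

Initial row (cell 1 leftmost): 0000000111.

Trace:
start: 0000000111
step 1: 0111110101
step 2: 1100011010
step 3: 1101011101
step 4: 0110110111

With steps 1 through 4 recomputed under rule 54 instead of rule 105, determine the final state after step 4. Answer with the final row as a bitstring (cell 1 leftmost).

0111110111

(re-executing steps 1..4 under rule 54; state before step 1: 0000000111)
step 1: 1000001000
step 2: 1100011101
step 3: 0010100010
step 4: 0111110111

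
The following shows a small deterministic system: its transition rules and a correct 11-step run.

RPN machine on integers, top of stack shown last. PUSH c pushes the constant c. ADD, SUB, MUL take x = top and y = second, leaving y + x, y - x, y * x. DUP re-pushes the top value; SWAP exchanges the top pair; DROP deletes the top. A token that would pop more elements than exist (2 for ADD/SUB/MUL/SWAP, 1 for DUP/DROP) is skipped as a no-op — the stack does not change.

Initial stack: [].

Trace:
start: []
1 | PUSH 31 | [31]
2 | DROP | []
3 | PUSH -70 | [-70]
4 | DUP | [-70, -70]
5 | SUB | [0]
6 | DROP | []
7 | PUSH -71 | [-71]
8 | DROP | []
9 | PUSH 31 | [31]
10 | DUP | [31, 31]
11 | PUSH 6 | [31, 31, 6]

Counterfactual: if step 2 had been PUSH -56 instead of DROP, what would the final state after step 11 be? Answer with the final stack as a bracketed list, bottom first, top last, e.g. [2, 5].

(re-executing from step 2 with the substitution; state before step 2: [31])
2 | PUSH -56 | [31, -56]
3 | PUSH -70 | [31, -56, -70]
4 | DUP | [31, -56, -70, -70]
5 | SUB | [31, -56, 0]
6 | DROP | [31, -56]
7 | PUSH -71 | [31, -56, -71]
8 | DROP | [31, -56]
9 | PUSH 31 | [31, -56, 31]
10 | DUP | [31, -56, 31, 31]
11 | PUSH 6 | [31, -56, 31, 31, 6]

[31, -56, 31, 31, 6]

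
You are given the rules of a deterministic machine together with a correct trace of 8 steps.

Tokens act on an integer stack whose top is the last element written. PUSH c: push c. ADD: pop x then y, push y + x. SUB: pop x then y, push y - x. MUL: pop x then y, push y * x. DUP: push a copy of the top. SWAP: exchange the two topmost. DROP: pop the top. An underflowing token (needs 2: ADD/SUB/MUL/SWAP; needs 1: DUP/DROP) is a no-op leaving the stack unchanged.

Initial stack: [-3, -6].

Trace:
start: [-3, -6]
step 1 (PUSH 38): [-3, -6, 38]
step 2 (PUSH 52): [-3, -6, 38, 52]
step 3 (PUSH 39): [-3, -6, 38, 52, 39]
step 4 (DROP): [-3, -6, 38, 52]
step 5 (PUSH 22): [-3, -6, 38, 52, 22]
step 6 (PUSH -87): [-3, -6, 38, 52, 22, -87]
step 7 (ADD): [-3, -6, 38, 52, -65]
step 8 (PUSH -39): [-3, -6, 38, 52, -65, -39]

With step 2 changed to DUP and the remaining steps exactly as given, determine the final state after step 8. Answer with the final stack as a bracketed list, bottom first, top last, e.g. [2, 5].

[-3, -6, 38, 38, -65, -39]

(re-executing from step 2 with the substitution; state before step 2: [-3, -6, 38])
step 2 (DUP): [-3, -6, 38, 38]
step 3 (PUSH 39): [-3, -6, 38, 38, 39]
step 4 (DROP): [-3, -6, 38, 38]
step 5 (PUSH 22): [-3, -6, 38, 38, 22]
step 6 (PUSH -87): [-3, -6, 38, 38, 22, -87]
step 7 (ADD): [-3, -6, 38, 38, -65]
step 8 (PUSH -39): [-3, -6, 38, 38, -65, -39]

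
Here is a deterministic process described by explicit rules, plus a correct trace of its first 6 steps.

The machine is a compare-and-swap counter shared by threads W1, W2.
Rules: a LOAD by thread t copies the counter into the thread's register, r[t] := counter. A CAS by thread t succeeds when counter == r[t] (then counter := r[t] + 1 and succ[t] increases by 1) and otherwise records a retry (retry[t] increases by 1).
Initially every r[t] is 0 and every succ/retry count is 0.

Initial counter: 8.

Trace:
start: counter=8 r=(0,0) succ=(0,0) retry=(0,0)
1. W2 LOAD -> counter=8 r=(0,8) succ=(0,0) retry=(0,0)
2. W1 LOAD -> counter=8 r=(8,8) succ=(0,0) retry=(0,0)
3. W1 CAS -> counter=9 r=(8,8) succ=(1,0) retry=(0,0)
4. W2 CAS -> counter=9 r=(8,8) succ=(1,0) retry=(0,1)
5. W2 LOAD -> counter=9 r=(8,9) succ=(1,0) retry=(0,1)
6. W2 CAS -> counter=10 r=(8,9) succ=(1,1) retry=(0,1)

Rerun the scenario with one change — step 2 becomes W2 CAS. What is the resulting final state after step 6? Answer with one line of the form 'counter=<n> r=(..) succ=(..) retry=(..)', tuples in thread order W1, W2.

counter=10 r=(0,9) succ=(0,2) retry=(1,1)

(re-executing from step 2 with the substitution; state before step 2: counter=8 r=(0,8) succ=(0,0) retry=(0,0))
2. W2 CAS -> counter=9 r=(0,8) succ=(0,1) retry=(0,0)
3. W1 CAS -> counter=9 r=(0,8) succ=(0,1) retry=(1,0)
4. W2 CAS -> counter=9 r=(0,8) succ=(0,1) retry=(1,1)
5. W2 LOAD -> counter=9 r=(0,9) succ=(0,1) retry=(1,1)
6. W2 CAS -> counter=10 r=(0,9) succ=(0,2) retry=(1,1)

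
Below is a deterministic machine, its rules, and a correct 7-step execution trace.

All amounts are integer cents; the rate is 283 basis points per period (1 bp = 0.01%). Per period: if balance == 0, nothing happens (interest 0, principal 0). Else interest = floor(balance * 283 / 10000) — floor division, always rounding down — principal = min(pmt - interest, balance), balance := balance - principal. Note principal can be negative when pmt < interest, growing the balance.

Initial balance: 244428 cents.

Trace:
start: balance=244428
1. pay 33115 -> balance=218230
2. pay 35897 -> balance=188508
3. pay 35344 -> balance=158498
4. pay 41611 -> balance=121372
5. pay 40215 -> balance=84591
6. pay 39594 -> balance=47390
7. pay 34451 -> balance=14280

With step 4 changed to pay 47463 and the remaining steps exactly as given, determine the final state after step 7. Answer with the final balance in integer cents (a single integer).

7918

(re-executing from step 4 with the substitution; state before step 4: balance=158498)
4. pay 47463 -> balance=115520
5. pay 40215 -> balance=78574
6. pay 39594 -> balance=41203
7. pay 34451 -> balance=7918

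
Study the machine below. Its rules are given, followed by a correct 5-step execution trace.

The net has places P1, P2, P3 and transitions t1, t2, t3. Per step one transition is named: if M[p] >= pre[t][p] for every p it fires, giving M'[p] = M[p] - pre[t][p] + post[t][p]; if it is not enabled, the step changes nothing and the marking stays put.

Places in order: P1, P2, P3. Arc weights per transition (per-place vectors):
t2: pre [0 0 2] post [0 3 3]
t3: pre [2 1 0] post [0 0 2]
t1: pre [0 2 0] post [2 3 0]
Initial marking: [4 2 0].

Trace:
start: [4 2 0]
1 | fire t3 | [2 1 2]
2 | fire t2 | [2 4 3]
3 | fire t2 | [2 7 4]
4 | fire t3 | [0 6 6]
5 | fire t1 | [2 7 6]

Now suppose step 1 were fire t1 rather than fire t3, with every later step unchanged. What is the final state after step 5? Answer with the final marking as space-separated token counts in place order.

(re-executing from step 1 with the substitution; state before step 1: [4 2 0])
1 | fire t1 | [6 3 0]
2 | fire t2 | [6 3 0]
3 | fire t2 | [6 3 0]
4 | fire t3 | [4 2 2]
5 | fire t1 | [6 3 2]

6 3 2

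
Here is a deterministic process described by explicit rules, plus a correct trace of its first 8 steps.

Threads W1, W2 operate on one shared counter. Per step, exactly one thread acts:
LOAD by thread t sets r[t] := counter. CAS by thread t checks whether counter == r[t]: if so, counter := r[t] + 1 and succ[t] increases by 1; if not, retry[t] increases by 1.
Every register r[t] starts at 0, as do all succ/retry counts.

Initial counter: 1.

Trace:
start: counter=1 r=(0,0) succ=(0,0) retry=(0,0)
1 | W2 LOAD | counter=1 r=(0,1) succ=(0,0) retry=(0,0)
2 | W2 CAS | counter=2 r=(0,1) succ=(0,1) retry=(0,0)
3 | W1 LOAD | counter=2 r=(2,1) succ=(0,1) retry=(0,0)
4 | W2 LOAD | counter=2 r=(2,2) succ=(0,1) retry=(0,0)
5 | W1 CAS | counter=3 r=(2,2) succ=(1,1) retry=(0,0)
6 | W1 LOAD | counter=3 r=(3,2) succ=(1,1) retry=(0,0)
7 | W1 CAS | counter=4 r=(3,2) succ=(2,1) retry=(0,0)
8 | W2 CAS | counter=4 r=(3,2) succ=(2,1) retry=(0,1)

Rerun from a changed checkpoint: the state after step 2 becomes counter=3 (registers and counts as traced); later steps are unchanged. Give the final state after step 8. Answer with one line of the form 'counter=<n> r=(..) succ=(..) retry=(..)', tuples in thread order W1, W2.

state after step 2 := counter=3 r=(0,1) succ=(0,1) retry=(0,0)
3 | W1 LOAD | counter=3 r=(3,1) succ=(0,1) retry=(0,0)
4 | W2 LOAD | counter=3 r=(3,3) succ=(0,1) retry=(0,0)
5 | W1 CAS | counter=4 r=(3,3) succ=(1,1) retry=(0,0)
6 | W1 LOAD | counter=4 r=(4,3) succ=(1,1) retry=(0,0)
7 | W1 CAS | counter=5 r=(4,3) succ=(2,1) retry=(0,0)
8 | W2 CAS | counter=5 r=(4,3) succ=(2,1) retry=(0,1)

counter=5 r=(4,3) succ=(2,1) retry=(0,1)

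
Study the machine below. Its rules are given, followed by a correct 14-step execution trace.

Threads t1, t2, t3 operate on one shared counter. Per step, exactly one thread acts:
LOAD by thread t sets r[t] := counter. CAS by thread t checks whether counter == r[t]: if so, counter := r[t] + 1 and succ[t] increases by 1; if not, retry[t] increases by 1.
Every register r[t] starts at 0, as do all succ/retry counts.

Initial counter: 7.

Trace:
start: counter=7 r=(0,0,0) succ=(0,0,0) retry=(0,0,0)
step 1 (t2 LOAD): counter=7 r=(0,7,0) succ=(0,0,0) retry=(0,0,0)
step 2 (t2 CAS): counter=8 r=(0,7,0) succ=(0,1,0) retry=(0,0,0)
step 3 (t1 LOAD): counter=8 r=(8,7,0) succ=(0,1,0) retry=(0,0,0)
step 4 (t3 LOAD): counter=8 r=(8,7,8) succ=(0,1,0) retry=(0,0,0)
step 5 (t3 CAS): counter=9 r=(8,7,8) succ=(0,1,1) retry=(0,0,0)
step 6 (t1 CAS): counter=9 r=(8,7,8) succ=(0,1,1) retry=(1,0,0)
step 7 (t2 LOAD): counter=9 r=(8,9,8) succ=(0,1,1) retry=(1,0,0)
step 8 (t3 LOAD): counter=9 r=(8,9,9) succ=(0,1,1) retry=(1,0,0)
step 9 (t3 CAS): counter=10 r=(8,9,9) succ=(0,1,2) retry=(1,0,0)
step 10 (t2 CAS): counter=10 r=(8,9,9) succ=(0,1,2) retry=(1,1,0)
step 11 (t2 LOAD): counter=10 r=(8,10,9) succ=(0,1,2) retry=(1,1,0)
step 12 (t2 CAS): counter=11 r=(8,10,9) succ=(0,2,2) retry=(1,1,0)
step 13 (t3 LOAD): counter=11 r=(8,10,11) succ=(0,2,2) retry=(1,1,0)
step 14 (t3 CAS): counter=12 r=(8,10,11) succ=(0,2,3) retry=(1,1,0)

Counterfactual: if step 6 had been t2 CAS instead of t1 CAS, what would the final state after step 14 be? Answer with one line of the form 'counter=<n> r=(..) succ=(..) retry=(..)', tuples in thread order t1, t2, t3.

(re-executing from step 6 with the substitution; state before step 6: counter=9 r=(8,7,8) succ=(0,1,1) retry=(0,0,0))
step 6 (t2 CAS): counter=9 r=(8,7,8) succ=(0,1,1) retry=(0,1,0)
step 7 (t2 LOAD): counter=9 r=(8,9,8) succ=(0,1,1) retry=(0,1,0)
step 8 (t3 LOAD): counter=9 r=(8,9,9) succ=(0,1,1) retry=(0,1,0)
step 9 (t3 CAS): counter=10 r=(8,9,9) succ=(0,1,2) retry=(0,1,0)
step 10 (t2 CAS): counter=10 r=(8,9,9) succ=(0,1,2) retry=(0,2,0)
step 11 (t2 LOAD): counter=10 r=(8,10,9) succ=(0,1,2) retry=(0,2,0)
step 12 (t2 CAS): counter=11 r=(8,10,9) succ=(0,2,2) retry=(0,2,0)
step 13 (t3 LOAD): counter=11 r=(8,10,11) succ=(0,2,2) retry=(0,2,0)
step 14 (t3 CAS): counter=12 r=(8,10,11) succ=(0,2,3) retry=(0,2,0)

counter=12 r=(8,10,11) succ=(0,2,3) retry=(0,2,0)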